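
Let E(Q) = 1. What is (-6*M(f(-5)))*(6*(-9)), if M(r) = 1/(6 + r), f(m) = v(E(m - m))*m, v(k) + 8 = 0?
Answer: 162/23 ≈ 7.0435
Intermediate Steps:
v(k) = -8 (v(k) = -8 + 0 = -8)
f(m) = -8*m
(-6*M(f(-5)))*(6*(-9)) = (-6/(6 - 8*(-5)))*(6*(-9)) = -6/(6 + 40)*(-54) = -6/46*(-54) = -6*1/46*(-54) = -3/23*(-54) = 162/23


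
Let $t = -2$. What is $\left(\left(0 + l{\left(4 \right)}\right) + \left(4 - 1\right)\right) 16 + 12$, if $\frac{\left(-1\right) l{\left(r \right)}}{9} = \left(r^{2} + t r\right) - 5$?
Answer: $-372$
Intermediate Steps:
$l{\left(r \right)} = 45 - 9 r^{2} + 18 r$ ($l{\left(r \right)} = - 9 \left(\left(r^{2} - 2 r\right) - 5\right) = - 9 \left(-5 + r^{2} - 2 r\right) = 45 - 9 r^{2} + 18 r$)
$\left(\left(0 + l{\left(4 \right)}\right) + \left(4 - 1\right)\right) 16 + 12 = \left(\left(0 + \left(45 - 9 \cdot 4^{2} + 18 \cdot 4\right)\right) + \left(4 - 1\right)\right) 16 + 12 = \left(\left(0 + \left(45 - 144 + 72\right)\right) + 3\right) 16 + 12 = \left(\left(0 - 27\right) + 3\right) 16 + 12 = \left(-27 + 3\right) 16 + 12 = \left(-24\right) 16 + 12 = -384 + 12 = -372$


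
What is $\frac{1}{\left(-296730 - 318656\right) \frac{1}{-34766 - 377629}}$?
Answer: $\frac{412395}{615386} \approx 0.67014$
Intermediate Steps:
$\frac{1}{\left(-296730 - 318656\right) \frac{1}{-34766 - 377629}} = \frac{1}{\left(-615386\right) \frac{1}{-412395}} = \frac{1}{\left(-615386\right) \left(- \frac{1}{412395}\right)} = \frac{1}{\frac{615386}{412395}} = \frac{412395}{615386}$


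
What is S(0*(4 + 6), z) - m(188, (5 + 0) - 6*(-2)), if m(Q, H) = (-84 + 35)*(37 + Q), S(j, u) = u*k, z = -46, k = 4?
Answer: 10841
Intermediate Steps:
S(j, u) = 4*u (S(j, u) = u*4 = 4*u)
m(Q, H) = -1813 - 49*Q (m(Q, H) = -49*(37 + Q) = -1813 - 49*Q)
S(0*(4 + 6), z) - m(188, (5 + 0) - 6*(-2)) = 4*(-46) - (-1813 - 49*188) = -184 - (-1813 - 9212) = -184 - 1*(-11025) = -184 + 11025 = 10841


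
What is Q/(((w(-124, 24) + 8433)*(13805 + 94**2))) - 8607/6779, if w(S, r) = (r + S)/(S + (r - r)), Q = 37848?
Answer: -2122529259776/1671996333953 ≈ -1.2695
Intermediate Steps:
w(S, r) = (S + r)/S (w(S, r) = (S + r)/(S + 0) = (S + r)/S)
Q/(((w(-124, 24) + 8433)*(13805 + 94**2))) - 8607/6779 = 37848/((((-124 + 24)/(-124) + 8433)*(13805 + 94**2))) - 8607/6779 = 37848/(((-1/124*(-100) + 8433)*(13805 + 8836))) - 8607*1/6779 = 37848/(((25/31 + 8433)*22641)) - 8607/6779 = 37848/(((261448/31)*22641)) - 8607/6779 = 37848/(5919444168/31) - 8607/6779 = 37848*(31/5919444168) - 8607/6779 = 48887/246643507 - 8607/6779 = -2122529259776/1671996333953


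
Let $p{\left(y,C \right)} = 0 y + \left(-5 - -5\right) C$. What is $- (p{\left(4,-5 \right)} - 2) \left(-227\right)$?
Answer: $-454$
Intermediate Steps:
$p{\left(y,C \right)} = 0$ ($p{\left(y,C \right)} = 0 + \left(-5 + 5\right) C = 0 + 0 C = 0 + 0 = 0$)
$- (p{\left(4,-5 \right)} - 2) \left(-227\right) = - (0 - 2) \left(-227\right) = \left(-1\right) \left(-2\right) \left(-227\right) = 2 \left(-227\right) = -454$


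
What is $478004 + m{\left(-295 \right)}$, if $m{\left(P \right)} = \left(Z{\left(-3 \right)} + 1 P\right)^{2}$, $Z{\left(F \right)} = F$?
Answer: $566808$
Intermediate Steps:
$m{\left(P \right)} = \left(-3 + P\right)^{2}$ ($m{\left(P \right)} = \left(-3 + 1 P\right)^{2} = \left(-3 + P\right)^{2}$)
$478004 + m{\left(-295 \right)} = 478004 + \left(-3 - 295\right)^{2} = 478004 + \left(-298\right)^{2} = 478004 + 88804 = 566808$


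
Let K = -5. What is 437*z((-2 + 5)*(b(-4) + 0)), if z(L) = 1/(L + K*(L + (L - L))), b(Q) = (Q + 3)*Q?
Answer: -437/48 ≈ -9.1042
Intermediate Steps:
b(Q) = Q*(3 + Q) (b(Q) = (3 + Q)*Q = Q*(3 + Q))
z(L) = -1/(4*L) (z(L) = 1/(L - 5*(L + (L - L))) = 1/(L - 5*(L + 0)) = 1/(L - 5*L) = 1/(-4*L) = -1/(4*L))
437*z((-2 + 5)*(b(-4) + 0)) = 437*(-1/((-2 + 5)*(-4*(3 - 4) + 0))/4) = 437*(-1/(3*(-4*(-1) + 0))/4) = 437*(-1/(3*(4 + 0))/4) = 437*(-1/(4*(3*4))) = 437*(-¼/12) = 437*(-¼*1/12) = 437*(-1/48) = -437/48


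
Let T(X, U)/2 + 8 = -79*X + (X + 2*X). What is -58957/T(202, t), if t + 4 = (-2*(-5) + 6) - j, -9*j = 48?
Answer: 58957/30720 ≈ 1.9192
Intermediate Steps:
j = -16/3 (j = -⅑*48 = -16/3 ≈ -5.3333)
t = 52/3 (t = -4 + ((-2*(-5) + 6) - 1*(-16/3)) = -4 + ((10 + 6) + 16/3) = -4 + (16 + 16/3) = -4 + 64/3 = 52/3 ≈ 17.333)
T(X, U) = -16 - 152*X (T(X, U) = -16 + 2*(-79*X + (X + 2*X)) = -16 + 2*(-79*X + 3*X) = -16 + 2*(-76*X) = -16 - 152*X)
-58957/T(202, t) = -58957/(-16 - 152*202) = -58957/(-16 - 30704) = -58957/(-30720) = -58957*(-1/30720) = 58957/30720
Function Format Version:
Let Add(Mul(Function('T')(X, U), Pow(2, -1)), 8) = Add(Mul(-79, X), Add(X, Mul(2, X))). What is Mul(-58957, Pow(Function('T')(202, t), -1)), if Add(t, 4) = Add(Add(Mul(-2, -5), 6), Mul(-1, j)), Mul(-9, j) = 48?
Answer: Rational(58957, 30720) ≈ 1.9192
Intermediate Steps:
j = Rational(-16, 3) (j = Mul(Rational(-1, 9), 48) = Rational(-16, 3) ≈ -5.3333)
t = Rational(52, 3) (t = Add(-4, Add(Add(Mul(-2, -5), 6), Mul(-1, Rational(-16, 3)))) = Add(-4, Add(Add(10, 6), Rational(16, 3))) = Add(-4, Add(16, Rational(16, 3))) = Add(-4, Rational(64, 3)) = Rational(52, 3) ≈ 17.333)
Function('T')(X, U) = Add(-16, Mul(-152, X)) (Function('T')(X, U) = Add(-16, Mul(2, Add(Mul(-79, X), Add(X, Mul(2, X))))) = Add(-16, Mul(2, Add(Mul(-79, X), Mul(3, X)))) = Add(-16, Mul(2, Mul(-76, X))) = Add(-16, Mul(-152, X)))
Mul(-58957, Pow(Function('T')(202, t), -1)) = Mul(-58957, Pow(Add(-16, Mul(-152, 202)), -1)) = Mul(-58957, Pow(Add(-16, -30704), -1)) = Mul(-58957, Pow(-30720, -1)) = Mul(-58957, Rational(-1, 30720)) = Rational(58957, 30720)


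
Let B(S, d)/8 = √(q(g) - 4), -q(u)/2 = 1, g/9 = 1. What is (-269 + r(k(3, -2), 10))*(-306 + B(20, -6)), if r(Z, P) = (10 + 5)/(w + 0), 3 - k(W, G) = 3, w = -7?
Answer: 580788/7 - 15184*I*√6/7 ≈ 82970.0 - 5313.3*I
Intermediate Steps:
g = 9 (g = 9*1 = 9)
q(u) = -2 (q(u) = -2*1 = -2)
B(S, d) = 8*I*√6 (B(S, d) = 8*√(-2 - 4) = 8*√(-6) = 8*(I*√6) = 8*I*√6)
k(W, G) = 0 (k(W, G) = 3 - 1*3 = 3 - 3 = 0)
r(Z, P) = -15/7 (r(Z, P) = (10 + 5)/(-7 + 0) = 15/(-7) = 15*(-⅐) = -15/7)
(-269 + r(k(3, -2), 10))*(-306 + B(20, -6)) = (-269 - 15/7)*(-306 + 8*I*√6) = -1898*(-306 + 8*I*√6)/7 = 580788/7 - 15184*I*√6/7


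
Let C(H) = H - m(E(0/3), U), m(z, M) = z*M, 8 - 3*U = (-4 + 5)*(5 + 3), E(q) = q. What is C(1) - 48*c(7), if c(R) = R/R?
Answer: -47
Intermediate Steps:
U = 0 (U = 8/3 - (-4 + 5)*(5 + 3)/3 = 8/3 - 8/3 = 0)
m(z, M) = M*z
C(H) = H (C(H) = H - 0*0/3 = H - 0*0*(⅓) = H - 0*0 = H - 1*0 = H + 0 = H)
c(R) = 1
C(1) - 48*c(7) = 1 - 48*1 = 1 - 48 = -47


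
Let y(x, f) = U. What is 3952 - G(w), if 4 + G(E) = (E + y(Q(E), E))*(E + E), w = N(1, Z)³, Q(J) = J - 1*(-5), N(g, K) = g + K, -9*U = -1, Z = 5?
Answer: -89404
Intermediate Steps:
U = ⅑ (U = -⅑*(-1) = ⅑ ≈ 0.11111)
N(g, K) = K + g
Q(J) = 5 + J (Q(J) = J + 5 = 5 + J)
y(x, f) = ⅑
w = 216 (w = (5 + 1)³ = 6³ = 216)
G(E) = -4 + 2*E*(⅑ + E) (G(E) = -4 + (E + ⅑)*(E + E) = -4 + (⅑ + E)*(2*E) = -4 + 2*E*(⅑ + E))
3952 - G(w) = 3952 - (-4 + 2*216² + (2/9)*216) = 3952 - (-4 + 2*46656 + 48) = 3952 - (-4 + 93312 + 48) = 3952 - 1*93356 = 3952 - 93356 = -89404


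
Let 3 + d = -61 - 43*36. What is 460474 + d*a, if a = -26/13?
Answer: 463698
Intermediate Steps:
a = -2 (a = -26*1/13 = -2)
d = -1612 (d = -3 + (-61 - 43*36) = -3 + (-61 - 1548) = -3 - 1609 = -1612)
460474 + d*a = 460474 - 1612*(-2) = 460474 + 3224 = 463698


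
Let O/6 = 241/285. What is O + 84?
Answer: 8462/95 ≈ 89.074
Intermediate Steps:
O = 482/95 (O = 6*(241/285) = 482/95 ≈ 5.0737)
O + 84 = 482/95 + 84 = 8462/95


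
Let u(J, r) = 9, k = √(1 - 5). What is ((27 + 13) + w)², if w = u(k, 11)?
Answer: 2401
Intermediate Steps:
k = 2*I (k = √(-4) = 2*I ≈ 2.0*I)
w = 9
((27 + 13) + w)² = ((27 + 13) + 9)² = (40 + 9)² = 49² = 2401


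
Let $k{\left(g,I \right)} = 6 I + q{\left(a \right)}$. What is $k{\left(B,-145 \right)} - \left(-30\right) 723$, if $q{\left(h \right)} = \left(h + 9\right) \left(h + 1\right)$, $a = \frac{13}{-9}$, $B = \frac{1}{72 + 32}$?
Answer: $\frac{1686148}{81} \approx 20817.0$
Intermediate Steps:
$B = \frac{1}{104} \approx 0.0096154$
$a = - \frac{13}{9}$ ($a = 13 \left(- \frac{1}{9}\right) = - \frac{13}{9} \approx -1.4444$)
$q{\left(h \right)} = \left(1 + h\right) \left(9 + h\right)$ ($q{\left(h \right)} = \left(9 + h\right) \left(1 + h\right) = \left(1 + h\right) \left(9 + h\right)$)
$k{\left(g,I \right)} = - \frac{272}{81} + 6 I$ ($k{\left(g,I \right)} = 6 I + \left(9 + \left(- \frac{13}{9}\right)^{2} + 10 \left(- \frac{13}{9}\right)\right) = 6 I + \left(9 + \frac{169}{81} - \frac{130}{9}\right) = 6 I - \frac{272}{81} = - \frac{272}{81} + 6 I$)
$k{\left(B,-145 \right)} - \left(-30\right) 723 = \left(- \frac{272}{81} + 6 \left(-145\right)\right) - \left(-30\right) 723 = \left(- \frac{272}{81} - 870\right) - -21690 = - \frac{70742}{81} + 21690 = \frac{1686148}{81}$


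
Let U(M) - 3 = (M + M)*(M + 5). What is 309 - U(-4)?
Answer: 314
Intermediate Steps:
U(M) = 3 + 2*M*(5 + M) (U(M) = 3 + (M + M)*(M + 5) = 3 + (2*M)*(5 + M) = 3 + 2*M*(5 + M))
309 - U(-4) = 309 - (3 + 2*(-4)² + 10*(-4)) = 309 - (3 + 2*16 - 40) = 309 - (3 + 32 - 40) = 309 - 1*(-5) = 309 + 5 = 314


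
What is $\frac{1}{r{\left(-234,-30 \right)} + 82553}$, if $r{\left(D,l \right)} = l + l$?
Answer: $\frac{1}{82493} \approx 1.2122 \cdot 10^{-5}$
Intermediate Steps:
$r{\left(D,l \right)} = 2 l$
$\frac{1}{r{\left(-234,-30 \right)} + 82553} = \frac{1}{2 \left(-30\right) + 82553} = \frac{1}{-60 + 82553} = \frac{1}{82493}$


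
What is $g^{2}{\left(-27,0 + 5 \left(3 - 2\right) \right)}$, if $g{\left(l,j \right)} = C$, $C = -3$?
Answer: $9$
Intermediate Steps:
$g{\left(l,j \right)} = -3$
$g^{2}{\left(-27,0 + 5 \left(3 - 2\right) \right)} = \left(-3\right)^{2} = 9$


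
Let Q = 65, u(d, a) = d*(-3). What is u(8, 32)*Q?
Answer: -1560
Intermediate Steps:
u(d, a) = -3*d
u(8, 32)*Q = -3*8*65 = -24*65 = -1560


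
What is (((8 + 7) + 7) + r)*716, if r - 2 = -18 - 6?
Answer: 0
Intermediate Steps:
r = -22 (r = 2 + (-18 - 6) = 2 - 24 = -22)
(((8 + 7) + 7) + r)*716 = (((8 + 7) + 7) - 22)*716 = ((15 + 7) - 22)*716 = (22 - 22)*716 = 0*716 = 0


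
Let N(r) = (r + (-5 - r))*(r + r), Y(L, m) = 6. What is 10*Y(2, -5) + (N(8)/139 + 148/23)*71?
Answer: 1521792/3197 ≈ 476.01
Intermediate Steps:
N(r) = -10*r
10*Y(2, -5) + (N(8)/139 + 148/23)*71 = 10*6 + (-10*8/139 + 148/23)*71 = 60 + (-80*1/139 + 148*(1/23))*71 = 60 + (-80/139 + 148/23)*71 = 60 + (18732/3197)*71 = 60 + 1329972/3197 = 1521792/3197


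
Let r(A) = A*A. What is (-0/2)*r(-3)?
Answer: 0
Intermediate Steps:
r(A) = A**2
(-0/2)*r(-3) = -0/2*(-3)**2 = -0/2*9 = -10*0*9 = 0*9 = 0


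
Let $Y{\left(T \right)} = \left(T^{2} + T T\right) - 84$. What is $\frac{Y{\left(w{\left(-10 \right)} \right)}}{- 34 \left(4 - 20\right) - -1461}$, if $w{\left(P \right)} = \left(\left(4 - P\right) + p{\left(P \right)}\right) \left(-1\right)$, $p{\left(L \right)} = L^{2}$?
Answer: $\frac{25908}{2005} \approx 12.922$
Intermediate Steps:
$w{\left(P \right)} = -4 + P - P^{2}$ ($w{\left(P \right)} = \left(\left(4 - P\right) + P^{2}\right) \left(-1\right) = \left(4 + P^{2} - P\right) \left(-1\right) = -4 + P - P^{2}$)
$Y{\left(T \right)} = -84 + 2 T^{2}$ ($Y{\left(T \right)} = \left(T^{2} + T^{2}\right) - 84 = 2 T^{2} - 84 = -84 + 2 T^{2}$)
$\frac{Y{\left(w{\left(-10 \right)} \right)}}{- 34 \left(4 - 20\right) - -1461} = \frac{-84 + 2 \left(-4 - 10 - \left(-10\right)^{2}\right)^{2}}{- 34 \left(4 - 20\right) - -1461} = \frac{-84 + 2 \left(-4 - 10 - 100\right)^{2}}{\left(-34\right) \left(-16\right) + 1461} = \frac{-84 + 2 \left(-4 - 10 - 100\right)^{2}}{544 + 1461} = \frac{-84 + 2 \left(-114\right)^{2}}{2005} = \left(-84 + 2 \cdot 12996\right) \frac{1}{2005} = \left(-84 + 25992\right) \frac{1}{2005} = 25908 \cdot \frac{1}{2005} = \frac{25908}{2005}$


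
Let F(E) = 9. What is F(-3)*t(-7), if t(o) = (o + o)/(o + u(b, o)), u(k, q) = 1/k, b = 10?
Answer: 420/23 ≈ 18.261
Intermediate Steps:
t(o) = 2*o/(⅒ + o) (t(o) = (o + o)/(o + 1/10) = (2*o)/(o + ⅒) = (2*o)/(⅒ + o) = 2*o/(⅒ + o))
F(-3)*t(-7) = 9*(20*(-7)/(1 + 10*(-7))) = 9*(20*(-7)/(1 - 70)) = 9*(20*(-7)/(-69)) = 9*(20*(-7)*(-1/69)) = 9*(140/69) = 420/23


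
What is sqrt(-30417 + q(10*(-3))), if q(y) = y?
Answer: 3*I*sqrt(3383) ≈ 174.49*I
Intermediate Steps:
sqrt(-30417 + q(10*(-3))) = sqrt(-30417 + 10*(-3)) = sqrt(-30417 - 30) = sqrt(-30447) = 3*I*sqrt(3383)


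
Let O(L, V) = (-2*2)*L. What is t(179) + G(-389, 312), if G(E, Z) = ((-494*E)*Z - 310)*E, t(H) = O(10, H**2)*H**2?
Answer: -23323964138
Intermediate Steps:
O(L, V) = -4*L
t(H) = -40*H**2 (t(H) = (-4*10)*H**2 = -40*H**2)
G(E, Z) = E*(-310 - 494*E*Z) (G(E, Z) = (-494*E*Z - 310)*E = (-310 - 494*E*Z)*E = E*(-310 - 494*E*Z))
t(179) + G(-389, 312) = -40*179**2 - 2*(-389)*(155 + 247*(-389)*312) = -40*32041 - 2*(-389)*(155 - 29977896) = -1281640 - 2*(-389)*(-29977741) = -1281640 - 23322682498 = -23323964138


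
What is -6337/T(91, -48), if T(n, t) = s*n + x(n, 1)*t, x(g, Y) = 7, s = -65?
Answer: 6337/6251 ≈ 1.0138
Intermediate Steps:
T(n, t) = -65*n + 7*t
-6337/T(91, -48) = -6337/(-65*91 + 7*(-48)) = -6337/(-5915 - 336) = -6337/(-6251) = -6337*(-1/6251) = 6337/6251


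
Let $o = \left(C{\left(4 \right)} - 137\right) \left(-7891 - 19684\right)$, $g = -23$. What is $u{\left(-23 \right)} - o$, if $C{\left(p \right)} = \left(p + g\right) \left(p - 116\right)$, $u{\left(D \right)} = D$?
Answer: $54901802$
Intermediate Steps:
$C{\left(p \right)} = \left(-116 + p\right) \left(-23 + p\right)$ ($C{\left(p \right)} = \left(p - 23\right) \left(p - 116\right) = \left(-23 + p\right) \left(-116 + p\right) = \left(-116 + p\right) \left(-23 + p\right)$)
$o = -54901825$ ($o = \left(\left(2668 + 4^{2} - 556\right) - 137\right) \left(-7891 - 19684\right) = \left(\left(2668 + 16 - 556\right) - 137\right) \left(-27575\right) = \left(2128 - 137\right) \left(-27575\right) = 1991 \left(-27575\right) = -54901825$)
$u{\left(-23 \right)} - o = -23 - -54901825 = -23 + 54901825 = 54901802$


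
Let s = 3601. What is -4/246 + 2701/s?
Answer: 325021/442923 ≈ 0.73381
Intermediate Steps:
-4/246 + 2701/s = -4/246 + 2701/3601 = -4*1/246 + 2701*(1/3601) = -2/123 + 2701/3601 = 325021/442923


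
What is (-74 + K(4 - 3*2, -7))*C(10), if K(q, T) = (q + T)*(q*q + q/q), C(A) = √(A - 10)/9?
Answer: 0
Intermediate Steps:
C(A) = √(-10 + A)/9 (C(A) = √(-10 + A)*(⅑) = √(-10 + A)/9)
K(q, T) = (1 + q²)*(T + q) (K(q, T) = (T + q)*(q² + 1) = (T + q)*(1 + q²) = (1 + q²)*(T + q))
(-74 + K(4 - 3*2, -7))*C(10) = (-74 + (-7 + (4 - 3*2) + (4 - 3*2)³ - 7*(4 - 3*2)²))*(√(-10 + 10)/9) = (-74 + (-7 + (4 - 6) + (4 - 6)³ - 7*(4 - 6)²))*(√0/9) = (-74 + (-7 - 2 + (-2)³ - 7*(-2)²))*((⅑)*0) = (-74 + (-7 - 2 - 8 - 7*4))*0 = (-74 + (-7 - 2 - 8 - 28))*0 = (-74 - 45)*0 = -119*0 = 0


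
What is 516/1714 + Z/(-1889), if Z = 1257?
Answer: -589887/1618873 ≈ -0.36438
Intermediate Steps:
516/1714 + Z/(-1889) = 516/1714 + 1257/(-1889) = 516*(1/1714) + 1257*(-1/1889) = 258/857 - 1257/1889 = -589887/1618873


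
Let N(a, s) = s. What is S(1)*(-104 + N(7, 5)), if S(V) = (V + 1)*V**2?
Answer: -198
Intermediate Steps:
S(V) = V**2*(1 + V) (S(V) = (1 + V)*V**2 = V**2*(1 + V))
S(1)*(-104 + N(7, 5)) = (1**2*(1 + 1))*(-104 + 5) = (1*2)*(-99) = 2*(-99) = -198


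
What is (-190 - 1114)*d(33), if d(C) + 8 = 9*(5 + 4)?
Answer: -95192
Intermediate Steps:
d(C) = 73 (d(C) = -8 + 9*(5 + 4) = -8 + 9*9 = -8 + 81 = 73)
(-190 - 1114)*d(33) = (-190 - 1114)*73 = -1304*73 = -95192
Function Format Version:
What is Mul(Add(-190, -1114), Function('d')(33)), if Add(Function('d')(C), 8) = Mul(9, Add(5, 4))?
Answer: -95192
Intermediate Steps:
Function('d')(C) = 73 (Function('d')(C) = Add(-8, Mul(9, Add(5, 4))) = Add(-8, Mul(9, 9)) = Add(-8, 81) = 73)
Mul(Add(-190, -1114), Function('d')(33)) = Mul(Add(-190, -1114), 73) = Mul(-1304, 73) = -95192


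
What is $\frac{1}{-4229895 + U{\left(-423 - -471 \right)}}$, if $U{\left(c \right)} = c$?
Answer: $- \frac{1}{4229847} \approx -2.3642 \cdot 10^{-7}$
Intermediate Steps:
$\frac{1}{-4229895 + U{\left(-423 - -471 \right)}} = \frac{1}{-4229895 - -48} = \frac{1}{-4229895 + \left(-423 + 471\right)} = \frac{1}{-4229895 + 48} = \frac{1}{-4229847} = - \frac{1}{4229847}$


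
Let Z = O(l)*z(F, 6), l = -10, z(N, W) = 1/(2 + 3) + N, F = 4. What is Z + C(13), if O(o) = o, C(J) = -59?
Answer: -101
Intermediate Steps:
z(N, W) = ⅕ + N (z(N, W) = 1/5 + N = ⅕ + N)
Z = -42 (Z = -10*(⅕ + 4) = -10*21/5 = -42)
Z + C(13) = -42 - 59 = -101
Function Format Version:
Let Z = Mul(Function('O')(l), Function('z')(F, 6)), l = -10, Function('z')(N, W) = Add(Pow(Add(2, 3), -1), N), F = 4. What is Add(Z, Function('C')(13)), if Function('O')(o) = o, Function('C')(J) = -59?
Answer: -101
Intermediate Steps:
Function('z')(N, W) = Add(Rational(1, 5), N) (Function('z')(N, W) = Add(Pow(5, -1), N) = Add(Rational(1, 5), N))
Z = -42 (Z = Mul(-10, Add(Rational(1, 5), 4)) = Mul(-10, Rational(21, 5)) = -42)
Add(Z, Function('C')(13)) = Add(-42, -59) = -101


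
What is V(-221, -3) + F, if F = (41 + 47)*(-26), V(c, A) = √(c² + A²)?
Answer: -2288 + 5*√1954 ≈ -2067.0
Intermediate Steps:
V(c, A) = √(A² + c²)
F = -2288 (F = 88*(-26) = -2288)
V(-221, -3) + F = √((-3)² + (-221)²) - 2288 = √(9 + 48841) - 2288 = √48850 - 2288 = 5*√1954 - 2288 = -2288 + 5*√1954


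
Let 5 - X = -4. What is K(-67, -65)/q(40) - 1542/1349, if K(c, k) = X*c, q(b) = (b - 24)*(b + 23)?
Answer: -263087/151088 ≈ -1.7413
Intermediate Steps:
X = 9 (X = 5 - 1*(-4) = 5 + 4 = 9)
q(b) = (-24 + b)*(23 + b)
K(c, k) = 9*c
K(-67, -65)/q(40) - 1542/1349 = (9*(-67))/(-552 + 40**2 - 1*40) - 1542/1349 = -603/(-552 + 1600 - 40) - 1542*1/1349 = -603/1008 - 1542/1349 = -603*1/1008 - 1542/1349 = -67/112 - 1542/1349 = -263087/151088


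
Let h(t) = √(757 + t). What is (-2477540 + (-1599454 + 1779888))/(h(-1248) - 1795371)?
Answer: 2062078748163/1611678514066 + 1148553*I*√491/1611678514066 ≈ 1.2795 + 1.5791e-5*I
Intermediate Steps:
(-2477540 + (-1599454 + 1779888))/(h(-1248) - 1795371) = (-2477540 + (-1599454 + 1779888))/(√(757 - 1248) - 1795371) = (-2477540 + 180434)/(√(-491) - 1795371) = -2297106/(I*√491 - 1795371) = -2297106/(-1795371 + I*√491)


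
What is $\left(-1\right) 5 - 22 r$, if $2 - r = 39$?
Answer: $809$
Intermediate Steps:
$r = -37$ ($r = 2 - 39 = -37$)
$\left(-1\right) 5 - 22 r = \left(-1\right) 5 - -814 = -5 + 814 = 809$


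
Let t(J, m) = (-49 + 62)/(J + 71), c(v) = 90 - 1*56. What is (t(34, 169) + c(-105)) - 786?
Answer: -78947/105 ≈ -751.88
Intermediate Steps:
c(v) = 34 (c(v) = 90 - 56 = 34)
t(J, m) = 13/(71 + J)
(t(34, 169) + c(-105)) - 786 = (13/(71 + 34) + 34) - 786 = (13/105 + 34) - 786 = 3583/105 - 786 = -78947/105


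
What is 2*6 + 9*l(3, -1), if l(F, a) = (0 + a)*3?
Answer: -15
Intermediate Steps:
l(F, a) = 3*a (l(F, a) = a*3 = 3*a)
2*6 + 9*l(3, -1) = 2*6 + 9*(3*(-1)) = 12 + 9*(-3) = 12 - 27 = -15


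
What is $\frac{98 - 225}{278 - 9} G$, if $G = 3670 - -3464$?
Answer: $- \frac{906018}{269} \approx -3368.1$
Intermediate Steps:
$G = 7134$ ($G = 3670 + 3464 = 7134$)
$\frac{98 - 225}{278 - 9} G = \frac{98 - 225}{278 - 9} \cdot 7134 = - \frac{127}{269} \cdot 7134 = \left(-127\right) \frac{1}{269} \cdot 7134 = \left(- \frac{127}{269}\right) 7134 = - \frac{906018}{269}$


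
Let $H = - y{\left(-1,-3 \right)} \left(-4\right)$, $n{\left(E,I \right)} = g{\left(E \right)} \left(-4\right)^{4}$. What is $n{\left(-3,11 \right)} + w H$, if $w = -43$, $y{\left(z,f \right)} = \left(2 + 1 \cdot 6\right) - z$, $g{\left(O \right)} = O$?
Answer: $-2316$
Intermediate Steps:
$n{\left(E,I \right)} = 256 E$ ($n{\left(E,I \right)} = E \left(-4\right)^{4} = E 256 = 256 E$)
$y{\left(z,f \right)} = 8 - z$ ($y{\left(z,f \right)} = \left(2 + 6\right) - z = 8 - z$)
$H = 36$ ($H = - (8 - -1) \left(-4\right) = - (8 + 1) \left(-4\right) = \left(-1\right) 9 \left(-4\right) = \left(-9\right) \left(-4\right) = 36$)
$n{\left(-3,11 \right)} + w H = 256 \left(-3\right) - 1548 = -768 - 1548 = -2316$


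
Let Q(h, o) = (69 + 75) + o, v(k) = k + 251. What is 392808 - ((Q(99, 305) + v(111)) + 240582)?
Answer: 151415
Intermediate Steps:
v(k) = 251 + k
Q(h, o) = 144 + o
392808 - ((Q(99, 305) + v(111)) + 240582) = 392808 - (((144 + 305) + (251 + 111)) + 240582) = 392808 - ((449 + 362) + 240582) = 392808 - (811 + 240582) = 392808 - 1*241393 = 392808 - 241393 = 151415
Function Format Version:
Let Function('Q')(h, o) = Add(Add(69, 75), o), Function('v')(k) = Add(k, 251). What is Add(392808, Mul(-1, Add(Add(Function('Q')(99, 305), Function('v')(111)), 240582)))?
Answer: 151415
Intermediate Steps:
Function('v')(k) = Add(251, k)
Function('Q')(h, o) = Add(144, o)
Add(392808, Mul(-1, Add(Add(Function('Q')(99, 305), Function('v')(111)), 240582))) = Add(392808, Mul(-1, Add(Add(Add(144, 305), Add(251, 111)), 240582))) = Add(392808, Mul(-1, Add(Add(449, 362), 240582))) = Add(392808, Mul(-1, Add(811, 240582))) = Add(392808, Mul(-1, 241393)) = Add(392808, -241393) = 151415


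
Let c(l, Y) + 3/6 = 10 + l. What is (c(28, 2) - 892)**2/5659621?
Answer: 2920681/22638484 ≈ 0.12901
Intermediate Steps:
c(l, Y) = 19/2 + l (c(l, Y) = -1/2 + (10 + l) = 19/2 + l)
(c(28, 2) - 892)**2/5659621 = ((19/2 + 28) - 892)**2/5659621 = (75/2 - 892)**2*(1/5659621) = (-1709/2)**2*(1/5659621) = (2920681/4)*(1/5659621) = 2920681/22638484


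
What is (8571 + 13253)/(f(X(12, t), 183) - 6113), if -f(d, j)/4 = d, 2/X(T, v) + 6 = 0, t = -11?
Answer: -65472/18335 ≈ -3.5709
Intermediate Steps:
X(T, v) = -⅓ (X(T, v) = 2/(-6 + 0) = 2/(-6) = 2*(-⅙) = -⅓)
f(d, j) = -4*d
(8571 + 13253)/(f(X(12, t), 183) - 6113) = (8571 + 13253)/(-4*(-⅓) - 6113) = 21824/(4/3 - 6113) = 21824/(-18335/3) = 21824*(-3/18335) = -65472/18335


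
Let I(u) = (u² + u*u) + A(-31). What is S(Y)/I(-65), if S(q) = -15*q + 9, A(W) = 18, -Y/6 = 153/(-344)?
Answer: -5337/1456496 ≈ -0.0036643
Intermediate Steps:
Y = 459/172 (Y = -918/(-344) = -918*(-1)/344 = -6*(-153/344) = 459/172 ≈ 2.6686)
I(u) = 18 + 2*u² (I(u) = (u² + u*u) + 18 = (u² + u²) + 18 = 2*u² + 18 = 18 + 2*u²)
S(q) = 9 - 15*q
S(Y)/I(-65) = (9 - 15*459/172)/(18 + 2*(-65)²) = (9 - 6885/172)/(18 + 2*4225) = -5337/(172*(18 + 8450)) = -5337/172/8468 = -5337/172*1/8468 = -5337/1456496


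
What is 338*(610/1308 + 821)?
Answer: 90793391/327 ≈ 2.7766e+5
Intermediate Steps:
338*(610/1308 + 821) = 338*(610*(1/1308) + 821) = 338*(305/654 + 821) = 338*(537239/654) = 90793391/327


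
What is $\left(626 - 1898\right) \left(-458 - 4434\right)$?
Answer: $6222624$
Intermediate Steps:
$\left(626 - 1898\right) \left(-458 - 4434\right) = \left(626 - 1898\right) \left(-4892\right) = \left(-1272\right) \left(-4892\right) = 6222624$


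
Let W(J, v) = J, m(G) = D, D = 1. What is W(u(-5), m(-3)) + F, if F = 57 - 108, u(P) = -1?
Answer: -52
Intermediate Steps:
m(G) = 1
F = -51
W(u(-5), m(-3)) + F = -1 - 51 = -52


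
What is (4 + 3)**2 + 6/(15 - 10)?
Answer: 251/5 ≈ 50.200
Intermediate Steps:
(4 + 3)**2 + 6/(15 - 10) = 7**2 + 6/5 = 49 + (1/5)*6 = 49 + 6/5 = 251/5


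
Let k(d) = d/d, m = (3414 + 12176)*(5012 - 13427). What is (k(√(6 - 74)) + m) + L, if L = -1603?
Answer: -131191452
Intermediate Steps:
m = -131189850 (m = 15590*(-8415) = -131189850)
k(d) = 1
(k(√(6 - 74)) + m) + L = (1 - 131189850) - 1603 = -131189849 - 1603 = -131191452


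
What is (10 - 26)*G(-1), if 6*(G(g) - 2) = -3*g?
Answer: -40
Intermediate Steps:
G(g) = 2 - g/2 (G(g) = 2 + (-3*g)/6 = 2 - g/2)
(10 - 26)*G(-1) = (10 - 26)*(2 - ½*(-1)) = -16*(2 + ½) = -16*5/2 = -40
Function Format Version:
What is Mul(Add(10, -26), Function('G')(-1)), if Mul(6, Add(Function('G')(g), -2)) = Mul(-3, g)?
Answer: -40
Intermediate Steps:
Function('G')(g) = Add(2, Mul(Rational(-1, 2), g)) (Function('G')(g) = Add(2, Mul(Rational(1, 6), Mul(-3, g))) = Add(2, Mul(Rational(-1, 2), g)))
Mul(Add(10, -26), Function('G')(-1)) = Mul(Add(10, -26), Add(2, Mul(Rational(-1, 2), -1))) = Mul(-16, Add(2, Rational(1, 2))) = Mul(-16, Rational(5, 2)) = -40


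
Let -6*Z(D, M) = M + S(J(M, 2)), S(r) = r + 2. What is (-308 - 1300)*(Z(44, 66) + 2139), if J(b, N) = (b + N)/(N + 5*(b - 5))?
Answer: -1050317192/307 ≈ -3.4212e+6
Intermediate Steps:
J(b, N) = (N + b)/(-25 + N + 5*b) (J(b, N) = (N + b)/(N + 5*(-5 + b)) = (N + b)/(N + (-25 + 5*b)) = (N + b)/(-25 + N + 5*b))
S(r) = 2 + r
Z(D, M) = -⅓ - M/6 - (2 + M)/(6*(-23 + 5*M)) (Z(D, M) = -(M + (2 + (2 + M)/(-25 + 2 + 5*M)))/6 = -(M + (2 + (2 + M)/(-23 + 5*M)))/6 = -(2 + M + (2 + M)/(-23 + 5*M))/6 = -⅓ - M/6 - (2 + M)/(6*(-23 + 5*M)))
(-308 - 1300)*(Z(44, 66) + 2139) = (-308 - 1300)*((44 - 5*66² + 12*66)/(6*(-23 + 5*66)) + 2139) = -1608*((44 - 5*4356 + 792)/(6*(-23 + 330)) + 2139) = -1608*((⅙)*(44 - 21780 + 792)/307 + 2139) = -1608*((⅙)*(1/307)*(-20944) + 2139) = -1608*(-10472/921 + 2139) = -1608*1959547/921 = -1050317192/307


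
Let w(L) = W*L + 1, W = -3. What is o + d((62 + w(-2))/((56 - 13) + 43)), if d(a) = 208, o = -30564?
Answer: -30356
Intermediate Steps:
w(L) = 1 - 3*L (w(L) = -3*L + 1 = 1 - 3*L)
o + d((62 + w(-2))/((56 - 13) + 43)) = -30564 + 208 = -30356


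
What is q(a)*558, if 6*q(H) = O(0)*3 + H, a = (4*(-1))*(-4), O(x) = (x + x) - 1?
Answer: 1209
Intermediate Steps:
O(x) = -1 + 2*x (O(x) = 2*x - 1 = -1 + 2*x)
a = 16 (a = -4*(-4) = 16)
q(H) = -1/2 + H/6 (q(H) = ((-1 + 2*0)*3 + H)/6 = ((-1 + 0)*3 + H)/6 = (-1*3 + H)/6 = (-3 + H)/6 = -1/2 + H/6)
q(a)*558 = (-1/2 + (1/6)*16)*558 = (-1/2 + 8/3)*558 = (13/6)*558 = 1209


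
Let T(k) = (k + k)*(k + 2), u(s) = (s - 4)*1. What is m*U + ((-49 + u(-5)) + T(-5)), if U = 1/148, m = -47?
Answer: -4191/148 ≈ -28.318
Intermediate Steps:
u(s) = -4 + s (u(s) = (-4 + s)*1 = -4 + s)
T(k) = 2*k*(2 + k) (T(k) = (2*k)*(2 + k) = 2*k*(2 + k))
U = 1/148 ≈ 0.0067568
m*U + ((-49 + u(-5)) + T(-5)) = -47*1/148 + ((-49 + (-4 - 5)) + 2*(-5)*(2 - 5)) = -47/148 + ((-49 - 9) + 2*(-5)*(-3)) = -47/148 + (-58 + 30) = -47/148 - 28 = -4191/148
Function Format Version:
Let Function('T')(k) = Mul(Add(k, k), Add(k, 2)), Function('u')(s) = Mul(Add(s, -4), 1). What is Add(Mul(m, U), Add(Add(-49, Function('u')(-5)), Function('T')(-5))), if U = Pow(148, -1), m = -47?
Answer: Rational(-4191, 148) ≈ -28.318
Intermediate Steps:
Function('u')(s) = Add(-4, s) (Function('u')(s) = Mul(Add(-4, s), 1) = Add(-4, s))
Function('T')(k) = Mul(2, k, Add(2, k)) (Function('T')(k) = Mul(Mul(2, k), Add(2, k)) = Mul(2, k, Add(2, k)))
U = Rational(1, 148) ≈ 0.0067568
Add(Mul(m, U), Add(Add(-49, Function('u')(-5)), Function('T')(-5))) = Add(Mul(-47, Rational(1, 148)), Add(Add(-49, Add(-4, -5)), Mul(2, -5, Add(2, -5)))) = Add(Rational(-47, 148), Add(Add(-49, -9), Mul(2, -5, -3))) = Add(Rational(-47, 148), Add(-58, 30)) = Add(Rational(-47, 148), -28) = Rational(-4191, 148)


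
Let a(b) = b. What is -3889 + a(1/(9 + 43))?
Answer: -202227/52 ≈ -3889.0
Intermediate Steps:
-3889 + a(1/(9 + 43)) = -3889 + 1/(9 + 43) = -3889 + 1/52 = -202227/52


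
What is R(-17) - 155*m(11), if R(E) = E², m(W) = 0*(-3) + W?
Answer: -1416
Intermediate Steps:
m(W) = W (m(W) = 0 + W = W)
R(-17) - 155*m(11) = (-17)² - 155*11 = 289 - 1705 = -1416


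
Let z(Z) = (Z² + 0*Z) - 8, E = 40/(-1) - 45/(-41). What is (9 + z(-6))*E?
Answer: -59015/41 ≈ -1439.4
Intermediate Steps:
E = -1595/41 (E = 40*(-1) - 45*(-1/41) = -40 + 45/41 = -1595/41 ≈ -38.902)
z(Z) = -8 + Z² (z(Z) = (Z² + 0) - 8 = Z² - 8 = -8 + Z²)
(9 + z(-6))*E = (9 + (-8 + (-6)²))*(-1595/41) = (9 + (-8 + 36))*(-1595/41) = (9 + 28)*(-1595/41) = 37*(-1595/41) = -59015/41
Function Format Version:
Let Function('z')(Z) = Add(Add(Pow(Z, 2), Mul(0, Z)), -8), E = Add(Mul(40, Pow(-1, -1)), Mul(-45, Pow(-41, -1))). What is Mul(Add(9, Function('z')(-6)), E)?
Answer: Rational(-59015, 41) ≈ -1439.4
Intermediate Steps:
E = Rational(-1595, 41) (E = Add(Mul(40, -1), Mul(-45, Rational(-1, 41))) = Add(-40, Rational(45, 41)) = Rational(-1595, 41) ≈ -38.902)
Function('z')(Z) = Add(-8, Pow(Z, 2)) (Function('z')(Z) = Add(Add(Pow(Z, 2), 0), -8) = Add(Pow(Z, 2), -8) = Add(-8, Pow(Z, 2)))
Mul(Add(9, Function('z')(-6)), E) = Mul(Add(9, Add(-8, Pow(-6, 2))), Rational(-1595, 41)) = Mul(Add(9, Add(-8, 36)), Rational(-1595, 41)) = Mul(Add(9, 28), Rational(-1595, 41)) = Mul(37, Rational(-1595, 41)) = Rational(-59015, 41)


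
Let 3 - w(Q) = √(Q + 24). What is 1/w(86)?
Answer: -3/101 - √110/101 ≈ -0.13355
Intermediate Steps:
w(Q) = 3 - √(24 + Q) (w(Q) = 3 - √(Q + 24) = 3 - √(24 + Q))
1/w(86) = 1/(3 - √(24 + 86)) = 1/(3 - √110)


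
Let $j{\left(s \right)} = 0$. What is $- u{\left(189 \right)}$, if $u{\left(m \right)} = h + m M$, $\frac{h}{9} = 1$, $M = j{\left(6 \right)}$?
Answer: $-9$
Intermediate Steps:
$M = 0$
$h = 9$ ($h = 9 \cdot 1 = 9$)
$u{\left(m \right)} = 9$ ($u{\left(m \right)} = 9 + m 0 = 9 + 0 = 9$)
$- u{\left(189 \right)} = \left(-1\right) 9 = -9$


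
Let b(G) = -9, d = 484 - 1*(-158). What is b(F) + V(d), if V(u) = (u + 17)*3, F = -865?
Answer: 1968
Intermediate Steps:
d = 642 (d = 484 + 158 = 642)
V(u) = 51 + 3*u (V(u) = (17 + u)*3 = 51 + 3*u)
b(F) + V(d) = -9 + (51 + 3*642) = -9 + (51 + 1926) = -9 + 1977 = 1968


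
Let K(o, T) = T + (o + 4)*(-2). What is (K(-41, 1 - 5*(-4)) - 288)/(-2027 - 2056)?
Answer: 193/4083 ≈ 0.047269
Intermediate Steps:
K(o, T) = -8 + T - 2*o (K(o, T) = T + (4 + o)*(-2) = T + (-8 - 2*o) = -8 + T - 2*o)
(K(-41, 1 - 5*(-4)) - 288)/(-2027 - 2056) = ((-8 + (1 - 5*(-4)) - 2*(-41)) - 288)/(-2027 - 2056) = ((-8 + (1 + 20) + 82) - 288)/(-4083) = ((-8 + 21 + 82) - 288)*(-1/4083) = (95 - 288)*(-1/4083) = -193*(-1/4083) = 193/4083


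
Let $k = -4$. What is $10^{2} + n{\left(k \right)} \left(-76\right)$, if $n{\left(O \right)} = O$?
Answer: $404$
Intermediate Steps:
$10^{2} + n{\left(k \right)} \left(-76\right) = 10^{2} - -304 = 100 + 304 = 404$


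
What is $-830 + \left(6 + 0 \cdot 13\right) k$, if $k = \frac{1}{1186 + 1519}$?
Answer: $- \frac{2245144}{2705} \approx -830.0$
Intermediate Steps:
$k = \frac{1}{2705} \approx 0.00036969$
$-830 + \left(6 + 0 \cdot 13\right) k = -830 + \left(6 + 0 \cdot 13\right) \frac{1}{2705} = -830 + \left(6 + 0\right) \frac{1}{2705} = -830 + 6 \cdot \frac{1}{2705} = -830 + \frac{6}{2705} = - \frac{2245144}{2705}$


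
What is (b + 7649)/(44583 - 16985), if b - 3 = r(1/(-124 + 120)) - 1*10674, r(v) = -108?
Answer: -1565/13799 ≈ -0.11341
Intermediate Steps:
b = -10779 (b = 3 + (-108 - 1*10674) = 3 + (-108 - 10674) = 3 - 10782 = -10779)
(b + 7649)/(44583 - 16985) = (-10779 + 7649)/(44583 - 16985) = -3130/27598 = -3130*1/27598 = -1565/13799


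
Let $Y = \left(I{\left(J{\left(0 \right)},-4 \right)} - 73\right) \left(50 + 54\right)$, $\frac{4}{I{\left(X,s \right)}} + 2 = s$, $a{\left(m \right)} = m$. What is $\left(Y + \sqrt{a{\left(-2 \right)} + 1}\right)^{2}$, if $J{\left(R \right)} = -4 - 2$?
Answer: $\frac{528264247}{9} - \frac{45968 i}{3} \approx 5.8696 \cdot 10^{7} - 15323.0 i$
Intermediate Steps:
$J{\left(R \right)} = -6$
$I{\left(X,s \right)} = \frac{4}{-2 + s}$
$Y = - \frac{22984}{3}$ ($Y = \left(\frac{4}{-2 - 4} - 73\right) \left(50 + 54\right) = \left(\frac{4}{-6} - 73\right) 104 = \left(4 \left(- \frac{1}{6}\right) - 73\right) 104 = \left(- \frac{2}{3} - 73\right) 104 = \left(- \frac{221}{3}\right) 104 = - \frac{22984}{3} \approx -7661.3$)
$\left(Y + \sqrt{a{\left(-2 \right)} + 1}\right)^{2} = \left(- \frac{22984}{3} + \sqrt{-2 + 1}\right)^{2} = \left(- \frac{22984}{3} + \sqrt{-1}\right)^{2} = \left(- \frac{22984}{3} + i\right)^{2}$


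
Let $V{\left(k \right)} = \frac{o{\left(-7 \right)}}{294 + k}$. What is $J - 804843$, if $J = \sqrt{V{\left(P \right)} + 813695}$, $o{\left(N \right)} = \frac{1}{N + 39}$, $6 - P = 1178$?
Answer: $-804843 + \frac{\sqrt{10036231301641}}{3512} \approx -8.0394 \cdot 10^{5}$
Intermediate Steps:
$P = -1172$ ($P = 6 - 1178 = -1172$)
$o{\left(N \right)} = \frac{1}{39 + N}$
$V{\left(k \right)} = \frac{1}{32 \left(294 + k\right)}$ ($V{\left(k \right)} = \frac{1}{\left(39 - 7\right) \left(294 + k\right)} = \frac{1}{32 \left(294 + k\right)}$)
$J = \frac{\sqrt{10036231301641}}{3512}$ ($J = \sqrt{\frac{1}{32 \left(294 - 1172\right)} + 813695} = \sqrt{\frac{1}{32 \left(-878\right)} + 813695} = \sqrt{\frac{1}{32} \left(- \frac{1}{878}\right) + 813695} = \sqrt{- \frac{1}{28096} + 813695} = \sqrt{\frac{22861574719}{28096}} = \frac{\sqrt{10036231301641}}{3512} \approx 902.05$)
$J - 804843 = \frac{\sqrt{10036231301641}}{3512} - 804843 = -804843 + \frac{\sqrt{10036231301641}}{3512}$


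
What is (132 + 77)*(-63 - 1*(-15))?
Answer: -10032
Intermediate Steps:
(132 + 77)*(-63 - 1*(-15)) = 209*(-63 + 15) = 209*(-48) = -10032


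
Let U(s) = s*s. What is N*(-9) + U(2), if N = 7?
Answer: -59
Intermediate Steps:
U(s) = s²
N*(-9) + U(2) = 7*(-9) + 2² = -63 + 4 = -59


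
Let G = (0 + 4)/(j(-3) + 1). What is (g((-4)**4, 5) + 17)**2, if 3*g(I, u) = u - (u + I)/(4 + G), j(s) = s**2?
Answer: 5329/4356 ≈ 1.2234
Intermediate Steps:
G = 2/5 (G = (0 + 4)/((-3)**2 + 1) = 4/(9 + 1) = 4/10 = 4*(1/10) = 2/5 ≈ 0.40000)
g(I, u) = -5*I/66 + 17*u/66 (g(I, u) = (u - (u + I)/(4 + 2/5))/3 = (u - (I + u)/22/5)/3 = (u - (I + u)*5/22)/3 = (u - (5*I/22 + 5*u/22))/3 = (u + (-5*I/22 - 5*u/22))/3 = (-5*I/22 + 17*u/22)/3 = -5*I/66 + 17*u/66)
(g((-4)**4, 5) + 17)**2 = ((-5/66*(-4)**4 + (17/66)*5) + 17)**2 = ((-5/66*256 + 85/66) + 17)**2 = ((-640/33 + 85/66) + 17)**2 = (-1195/66 + 17)**2 = (-73/66)**2 = 5329/4356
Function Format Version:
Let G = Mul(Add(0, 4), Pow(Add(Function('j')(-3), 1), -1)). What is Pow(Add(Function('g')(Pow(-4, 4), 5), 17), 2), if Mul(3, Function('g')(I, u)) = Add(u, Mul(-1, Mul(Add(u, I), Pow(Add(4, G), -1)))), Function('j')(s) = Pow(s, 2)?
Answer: Rational(5329, 4356) ≈ 1.2234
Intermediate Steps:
G = Rational(2, 5) (G = Mul(Add(0, 4), Pow(Add(Pow(-3, 2), 1), -1)) = Mul(4, Pow(Add(9, 1), -1)) = Mul(4, Pow(10, -1)) = Mul(4, Rational(1, 10)) = Rational(2, 5) ≈ 0.40000)
Function('g')(I, u) = Add(Mul(Rational(-5, 66), I), Mul(Rational(17, 66), u)) (Function('g')(I, u) = Mul(Rational(1, 3), Add(u, Mul(-1, Mul(Add(u, I), Pow(Add(4, Rational(2, 5)), -1))))) = Mul(Rational(1, 3), Add(u, Mul(-1, Mul(Add(I, u), Pow(Rational(22, 5), -1))))) = Mul(Rational(1, 3), Add(u, Mul(-1, Mul(Add(I, u), Rational(5, 22))))) = Mul(Rational(1, 3), Add(u, Mul(-1, Add(Mul(Rational(5, 22), I), Mul(Rational(5, 22), u))))) = Mul(Rational(1, 3), Add(u, Add(Mul(Rational(-5, 22), I), Mul(Rational(-5, 22), u)))) = Mul(Rational(1, 3), Add(Mul(Rational(-5, 22), I), Mul(Rational(17, 22), u))) = Add(Mul(Rational(-5, 66), I), Mul(Rational(17, 66), u)))
Pow(Add(Function('g')(Pow(-4, 4), 5), 17), 2) = Pow(Add(Add(Mul(Rational(-5, 66), Pow(-4, 4)), Mul(Rational(17, 66), 5)), 17), 2) = Pow(Add(Add(Mul(Rational(-5, 66), 256), Rational(85, 66)), 17), 2) = Pow(Add(Add(Rational(-640, 33), Rational(85, 66)), 17), 2) = Pow(Add(Rational(-1195, 66), 17), 2) = Pow(Rational(-73, 66), 2) = Rational(5329, 4356)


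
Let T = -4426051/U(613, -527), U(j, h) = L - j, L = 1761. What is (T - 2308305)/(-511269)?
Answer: 379194313/83848116 ≈ 4.5224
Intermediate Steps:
U(j, h) = 1761 - j
T = -632293/164 (T = -4426051/(1761 - 1*613) = -4426051/(1761 - 613) = -4426051/1148 = -4426051*1/1148 = -632293/164 ≈ -3855.4)
(T - 2308305)/(-511269) = (-632293/164 - 2308305)/(-511269) = -379194313/164*(-1/511269) = 379194313/83848116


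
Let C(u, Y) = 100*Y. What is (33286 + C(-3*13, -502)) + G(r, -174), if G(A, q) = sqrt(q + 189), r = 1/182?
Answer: -16914 + sqrt(15) ≈ -16910.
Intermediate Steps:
r = 1/182 ≈ 0.0054945
G(A, q) = sqrt(189 + q)
(33286 + C(-3*13, -502)) + G(r, -174) = (33286 + 100*(-502)) + sqrt(189 - 174) = (33286 - 50200) + sqrt(15) = -16914 + sqrt(15)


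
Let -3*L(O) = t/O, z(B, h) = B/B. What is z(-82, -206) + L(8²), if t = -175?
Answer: 367/192 ≈ 1.9115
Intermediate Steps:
z(B, h) = 1
L(O) = 175/(3*O) (L(O) = -(-175)/(3*O) = 175/(3*O))
z(-82, -206) + L(8²) = 1 + 175/(3*(8²)) = 1 + (175/3)/64 = 1 + (175/3)*(1/64) = 1 + 175/192 = 367/192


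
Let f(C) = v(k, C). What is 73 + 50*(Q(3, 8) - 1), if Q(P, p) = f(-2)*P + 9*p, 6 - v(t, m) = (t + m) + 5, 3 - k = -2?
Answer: 3323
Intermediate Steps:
k = 5 (k = 3 - 1*(-2) = 3 + 2 = 5)
v(t, m) = 1 - m - t (v(t, m) = 6 - ((t + m) + 5) = 6 - ((m + t) + 5) = 6 - (5 + m + t) = 6 + (-5 - m - t) = 1 - m - t)
f(C) = -4 - C (f(C) = 1 - C - 1*5 = 1 - C - 5 = -4 - C)
Q(P, p) = -2*P + 9*p (Q(P, p) = (-4 - 1*(-2))*P + 9*p = (-4 + 2)*P + 9*p = -2*P + 9*p)
73 + 50*(Q(3, 8) - 1) = 73 + 50*((-2*3 + 9*8) - 1) = 73 + 50*((-6 + 72) - 1) = 73 + 50*(66 - 1) = 73 + 50*65 = 73 + 3250 = 3323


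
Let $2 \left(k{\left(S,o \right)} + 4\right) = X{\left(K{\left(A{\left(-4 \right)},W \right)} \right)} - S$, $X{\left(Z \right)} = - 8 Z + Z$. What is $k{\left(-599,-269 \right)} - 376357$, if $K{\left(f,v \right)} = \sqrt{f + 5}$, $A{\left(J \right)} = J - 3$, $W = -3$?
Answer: $- \frac{752123}{2} - \frac{7 i \sqrt{2}}{2} \approx -3.7606 \cdot 10^{5} - 4.9497 i$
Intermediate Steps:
$A{\left(J \right)} = -3 + J$ ($A{\left(J \right)} = J - 3 = -3 + J$)
$K{\left(f,v \right)} = \sqrt{5 + f}$
$X{\left(Z \right)} = - 7 Z$
$k{\left(S,o \right)} = -4 - \frac{S}{2} - \frac{7 i \sqrt{2}}{2}$ ($k{\left(S,o \right)} = -4 + \frac{- 7 \sqrt{5 - 7} - S}{2} = -4 + \frac{- 7 \sqrt{-2} - S}{2} = -4 + \frac{- 7 i \sqrt{2} - S}{2} = -4 + \frac{- S - 7 i \sqrt{2}}{2} = -4 - \left(\frac{S}{2} + \frac{7 i \sqrt{2}}{2}\right) = -4 - \frac{S}{2} - \frac{7 i \sqrt{2}}{2}$)
$k{\left(-599,-269 \right)} - 376357 = \left(-4 - - \frac{599}{2} - \frac{7 i \sqrt{2}}{2}\right) - 376357 = \left(-4 + \frac{599}{2} - \frac{7 i \sqrt{2}}{2}\right) - 376357 = \left(\frac{591}{2} - \frac{7 i \sqrt{2}}{2}\right) - 376357 = - \frac{752123}{2} - \frac{7 i \sqrt{2}}{2}$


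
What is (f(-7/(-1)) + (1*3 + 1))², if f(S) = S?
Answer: 121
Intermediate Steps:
(f(-7/(-1)) + (1*3 + 1))² = (-7/(-1) + (1*3 + 1))² = (-7*(-1) + (3 + 1))² = (7 + 4)² = 11² = 121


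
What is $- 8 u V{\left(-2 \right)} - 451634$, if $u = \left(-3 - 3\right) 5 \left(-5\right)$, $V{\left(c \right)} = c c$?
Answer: $-456434$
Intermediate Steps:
$V{\left(c \right)} = c^{2}$
$u = 150$ ($u = \left(-3 - 3\right) \left(-25\right) = \left(-6\right) \left(-25\right) = 150$)
$- 8 u V{\left(-2 \right)} - 451634 = \left(-8\right) 150 \left(-2\right)^{2} - 451634 = \left(-1200\right) 4 - 451634 = -4800 - 451634 = -456434$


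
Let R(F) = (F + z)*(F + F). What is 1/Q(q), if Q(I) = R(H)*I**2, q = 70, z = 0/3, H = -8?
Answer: 1/627200 ≈ 1.5944e-6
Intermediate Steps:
z = 0 (z = 0*(1/3) = 0)
R(F) = 2*F**2 (R(F) = (F + 0)*(F + F) = F*(2*F) = 2*F**2)
Q(I) = 128*I**2 (Q(I) = (2*(-8)**2)*I**2 = (2*64)*I**2 = 128*I**2)
1/Q(q) = 1/(128*70**2) = 1/(128*4900) = 1/627200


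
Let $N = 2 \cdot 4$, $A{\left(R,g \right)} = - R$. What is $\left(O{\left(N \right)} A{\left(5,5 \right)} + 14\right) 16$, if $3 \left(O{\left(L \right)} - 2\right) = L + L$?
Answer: $- \frac{1088}{3} \approx -362.67$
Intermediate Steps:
$N = 8$
$O{\left(L \right)} = 2 + \frac{2 L}{3}$ ($O{\left(L \right)} = 2 + \frac{L + L}{3} = 2 + \frac{2 L}{3}$)
$\left(O{\left(N \right)} A{\left(5,5 \right)} + 14\right) 16 = \left(\left(2 + \frac{2}{3} \cdot 8\right) \left(\left(-1\right) 5\right) + 14\right) 16 = \left(\left(2 + \frac{16}{3}\right) \left(-5\right) + 14\right) 16 = \left(\frac{22}{3} \left(-5\right) + 14\right) 16 = \left(- \frac{110}{3} + 14\right) 16 = \left(- \frac{68}{3}\right) 16 = - \frac{1088}{3}$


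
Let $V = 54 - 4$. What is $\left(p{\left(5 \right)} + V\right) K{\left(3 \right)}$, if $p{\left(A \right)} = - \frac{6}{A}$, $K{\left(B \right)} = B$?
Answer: $\frac{732}{5} \approx 146.4$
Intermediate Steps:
$V = 50$
$\left(p{\left(5 \right)} + V\right) K{\left(3 \right)} = \left(- \frac{6}{5} + 50\right) 3 = \frac{244}{5} \cdot 3 = \frac{732}{5}$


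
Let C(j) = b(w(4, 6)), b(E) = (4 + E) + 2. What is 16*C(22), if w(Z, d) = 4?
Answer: 160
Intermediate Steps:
b(E) = 6 + E
C(j) = 10 (C(j) = 6 + 4 = 10)
16*C(22) = 16*10 = 160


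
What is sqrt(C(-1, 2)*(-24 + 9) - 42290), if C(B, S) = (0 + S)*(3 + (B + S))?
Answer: I*sqrt(42410) ≈ 205.94*I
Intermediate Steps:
C(B, S) = S*(3 + B + S)
sqrt(C(-1, 2)*(-24 + 9) - 42290) = sqrt((2*(3 - 1 + 2))*(-24 + 9) - 42290) = sqrt((2*4)*(-15) - 42290) = sqrt(8*(-15) - 42290) = sqrt(-120 - 42290) = sqrt(-42410) = I*sqrt(42410)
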